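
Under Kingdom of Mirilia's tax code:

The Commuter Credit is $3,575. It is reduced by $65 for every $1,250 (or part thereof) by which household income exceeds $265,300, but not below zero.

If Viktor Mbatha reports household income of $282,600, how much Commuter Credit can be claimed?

Commuter Credit: income exceeds $265,300 by $17,300, which is 14 full-or-partial $1,250 increments; reduction = 14 × $65 = $910, leaving $2,665.

$2,665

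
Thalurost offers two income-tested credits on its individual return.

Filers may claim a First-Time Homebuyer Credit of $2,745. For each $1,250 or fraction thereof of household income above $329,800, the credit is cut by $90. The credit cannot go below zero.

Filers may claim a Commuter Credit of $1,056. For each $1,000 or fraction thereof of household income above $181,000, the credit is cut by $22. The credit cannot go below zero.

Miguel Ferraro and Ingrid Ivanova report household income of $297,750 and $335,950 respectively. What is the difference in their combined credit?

$450

Miguel ($297,750): First-Time Homebuyer Credit: $297,750 is at or below the $329,800 threshold, so the full $2,745 applies. Commuter Credit: income exceeds $181,000 by $116,750 → 117 increments × $22 = $2,574 ≥ base, so the credit is $0. total $2,745 + $0 = $2,745
Ingrid ($335,950): First-Time Homebuyer Credit: income exceeds $329,800 by $6,150, which is 5 full-or-partial $1,250 increments; reduction = 5 × $90 = $450, leaving $2,295. Commuter Credit: income exceeds $181,000 by $154,950 → 155 increments × $22 = $3,410 ≥ base, so the credit is $0. total $2,295 + $0 = $2,295
Difference: |$2,745 − $2,295| = $450.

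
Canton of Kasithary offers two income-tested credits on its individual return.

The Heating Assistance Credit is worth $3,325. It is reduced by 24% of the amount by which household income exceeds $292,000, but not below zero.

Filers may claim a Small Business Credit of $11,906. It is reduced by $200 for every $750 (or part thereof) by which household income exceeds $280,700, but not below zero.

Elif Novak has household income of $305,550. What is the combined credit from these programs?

$5,179

Heating Assistance Credit: 24% of the $13,550 excess over $292,000 is $3,252; credit = $3,325 − $3,252 = $73.
Small Business Credit: income exceeds $280,700 by $24,850, which is 34 full-or-partial $750 increments; reduction = 34 × $200 = $6,800, leaving $5,106.
Total: $73 + $5,106 = $5,179.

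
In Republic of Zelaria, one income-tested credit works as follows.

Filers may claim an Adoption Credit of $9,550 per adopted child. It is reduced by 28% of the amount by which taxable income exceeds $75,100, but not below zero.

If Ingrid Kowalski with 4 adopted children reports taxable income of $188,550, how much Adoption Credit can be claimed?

$6,434

Adoption Credit: base = 4 × $9,550 = $38,200. 28% of the $113,450 excess over $75,100 is $31,766; credit = $38,200 − $31,766 = $6,434.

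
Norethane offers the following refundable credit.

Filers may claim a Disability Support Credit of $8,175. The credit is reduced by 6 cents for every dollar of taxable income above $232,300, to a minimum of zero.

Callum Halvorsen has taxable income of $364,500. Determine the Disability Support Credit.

Disability Support Credit: 6% of the $132,200 excess over $232,300 is $7,932; credit = $8,175 − $7,932 = $243.

$243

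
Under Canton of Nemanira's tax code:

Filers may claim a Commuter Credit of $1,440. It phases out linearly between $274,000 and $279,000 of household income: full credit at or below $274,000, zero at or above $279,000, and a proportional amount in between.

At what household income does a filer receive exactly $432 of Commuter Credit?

$432 is 432/1,440 of the full $1,440, so 1,008/1,440 of the $5,000 range has been used: income = $274,000 + $5,000 × 1,008/1,440 = $277,500.

$277,500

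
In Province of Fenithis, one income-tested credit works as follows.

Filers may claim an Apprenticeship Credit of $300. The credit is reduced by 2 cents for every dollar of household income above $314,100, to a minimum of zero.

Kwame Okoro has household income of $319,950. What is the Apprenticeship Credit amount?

$183

Apprenticeship Credit: 2% of the $5,850 excess over $314,100 is $117; credit = $300 − $117 = $183.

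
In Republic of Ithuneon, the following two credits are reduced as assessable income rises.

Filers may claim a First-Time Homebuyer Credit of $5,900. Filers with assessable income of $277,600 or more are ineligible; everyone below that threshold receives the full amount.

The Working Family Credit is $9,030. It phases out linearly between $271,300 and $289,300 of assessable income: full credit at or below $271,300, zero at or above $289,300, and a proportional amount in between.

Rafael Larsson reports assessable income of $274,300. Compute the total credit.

First-Time Homebuyer Credit: $274,300 is below the $277,600 cutoff, so the full $5,900 applies.
Working Family Credit: $274,300 is $3,000 into a $18,000 phase-out range, leaving 15,000/18,000 of the credit: $9,030 × 15,000/18,000 = $7,525.
Total: $5,900 + $7,525 = $13,425.

$13,425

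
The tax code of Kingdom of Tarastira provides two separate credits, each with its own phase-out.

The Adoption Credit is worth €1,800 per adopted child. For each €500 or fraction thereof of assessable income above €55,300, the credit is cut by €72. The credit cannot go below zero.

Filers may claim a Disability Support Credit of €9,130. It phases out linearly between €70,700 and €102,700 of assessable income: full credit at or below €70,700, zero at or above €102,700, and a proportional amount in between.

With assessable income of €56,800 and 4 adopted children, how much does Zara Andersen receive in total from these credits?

Adoption Credit: base = 4 × €1,800 = €7,200. income exceeds €55,300 by €1,500, which is 3 full-or-partial €500 increments; reduction = 3 × €72 = €216, leaving €6,984.
Disability Support Credit: €56,800 is at or below the €70,700 threshold, so the full €9,130 applies.
Total: €6,984 + €9,130 = €16,114.

€16,114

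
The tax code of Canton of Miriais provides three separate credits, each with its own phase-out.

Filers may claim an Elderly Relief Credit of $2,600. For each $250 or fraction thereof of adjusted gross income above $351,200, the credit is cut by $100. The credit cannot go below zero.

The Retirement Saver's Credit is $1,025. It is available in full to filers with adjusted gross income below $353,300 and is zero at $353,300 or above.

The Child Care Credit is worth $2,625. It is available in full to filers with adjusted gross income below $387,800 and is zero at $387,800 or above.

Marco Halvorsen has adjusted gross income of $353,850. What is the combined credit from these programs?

Elderly Relief Credit: income exceeds $351,200 by $2,650, which is 11 full-or-partial $250 increments; reduction = 11 × $100 = $1,100, leaving $1,500.
Retirement Saver's Credit: $353,850 meets or exceeds the $353,300 cutoff, so the credit is $0.
Child Care Credit: $353,850 is below the $387,800 cutoff, so the full $2,625 applies.
Total: $1,500 + $0 + $2,625 = $4,125.

$4,125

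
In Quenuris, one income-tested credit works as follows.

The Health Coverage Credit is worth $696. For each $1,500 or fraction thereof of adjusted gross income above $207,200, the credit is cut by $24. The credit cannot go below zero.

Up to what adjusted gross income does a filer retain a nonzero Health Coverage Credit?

$249,200

After 28 increments the reduction is 28 × $24 = $672, leaving $24; one more increment wipes it out. Increment 28 ends at excess 28 × $1,500 = $42,000, so the highest qualifying income is $207,200 + $42,000 = $249,200.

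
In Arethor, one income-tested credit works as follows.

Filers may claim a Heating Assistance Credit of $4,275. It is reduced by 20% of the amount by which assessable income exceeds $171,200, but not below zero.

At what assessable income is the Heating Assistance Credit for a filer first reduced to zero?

$192,575

The credit falls by 20% of each dollar above $171,200, so it reaches zero when the excess is $4,275 / 20% = $21,375: income = $171,200 + $21,375 = $192,575.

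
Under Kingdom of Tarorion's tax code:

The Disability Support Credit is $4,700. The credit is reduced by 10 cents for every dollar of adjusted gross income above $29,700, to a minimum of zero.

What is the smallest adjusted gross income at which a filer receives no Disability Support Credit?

$76,700

The credit falls by 10% of each dollar above $29,700, so it reaches zero when the excess is $4,700 / 10% = $47,000: income = $29,700 + $47,000 = $76,700.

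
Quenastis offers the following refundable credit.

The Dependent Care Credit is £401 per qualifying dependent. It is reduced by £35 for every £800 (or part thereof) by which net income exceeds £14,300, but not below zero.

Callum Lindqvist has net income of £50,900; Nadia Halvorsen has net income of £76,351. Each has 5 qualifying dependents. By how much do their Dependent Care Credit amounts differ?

Callum (£50,900): Dependent Care Credit: base = 5 × £401 = £2,005. income exceeds £14,300 by £36,600, which is 46 full-or-partial £800 increments; reduction = 46 × £35 = £1,610, leaving £395.
Nadia (£76,351): Dependent Care Credit: base = 5 × £401 = £2,005. income exceeds £14,300 by £62,051 → 78 increments × £35 = £2,730 ≥ base, so the credit is £0.
Difference: |£395 − £0| = £395.

£395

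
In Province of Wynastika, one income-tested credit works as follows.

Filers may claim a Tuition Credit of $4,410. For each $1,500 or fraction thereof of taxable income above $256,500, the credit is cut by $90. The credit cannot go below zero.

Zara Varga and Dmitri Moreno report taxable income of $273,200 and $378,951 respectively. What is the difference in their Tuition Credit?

Zara ($273,200): Tuition Credit: income exceeds $256,500 by $16,700, which is 12 full-or-partial $1,500 increments; reduction = 12 × $90 = $1,080, leaving $3,330.
Dmitri ($378,951): Tuition Credit: income exceeds $256,500 by $122,451 → 82 increments × $90 = $7,380 ≥ base, so the credit is $0.
Difference: |$3,330 − $0| = $3,330.

$3,330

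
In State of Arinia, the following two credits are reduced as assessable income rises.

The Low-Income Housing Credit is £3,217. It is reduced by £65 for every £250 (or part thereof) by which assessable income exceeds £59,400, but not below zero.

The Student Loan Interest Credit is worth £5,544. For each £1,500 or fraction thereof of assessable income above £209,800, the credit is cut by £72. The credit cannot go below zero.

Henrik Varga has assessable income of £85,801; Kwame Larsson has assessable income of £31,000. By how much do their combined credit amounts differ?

Henrik (£85,801): Low-Income Housing Credit: income exceeds £59,400 by £26,401 → 106 increments × £65 = £6,890 ≥ base, so the credit is £0. Student Loan Interest Credit: £85,801 is at or below the £209,800 threshold, so the full £5,544 applies. total £0 + £5,544 = £5,544
Kwame (£31,000): Low-Income Housing Credit: £31,000 is at or below the £59,400 threshold, so the full £3,217 applies. Student Loan Interest Credit: £31,000 is at or below the £209,800 threshold, so the full £5,544 applies. total £3,217 + £5,544 = £8,761
Difference: |£5,544 − £8,761| = £3,217.

£3,217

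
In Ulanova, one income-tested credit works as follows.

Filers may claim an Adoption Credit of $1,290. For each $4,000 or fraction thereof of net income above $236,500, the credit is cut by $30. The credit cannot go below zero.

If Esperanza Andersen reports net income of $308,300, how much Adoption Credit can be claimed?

Adoption Credit: income exceeds $236,500 by $71,800, which is 18 full-or-partial $4,000 increments; reduction = 18 × $30 = $540, leaving $750.

$750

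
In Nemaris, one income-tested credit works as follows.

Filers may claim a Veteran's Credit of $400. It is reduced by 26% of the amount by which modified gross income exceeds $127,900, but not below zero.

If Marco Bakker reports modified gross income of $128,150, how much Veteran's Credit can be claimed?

Veteran's Credit: 26% of the $250 excess over $127,900 is $65; credit = $400 − $65 = $335.

$335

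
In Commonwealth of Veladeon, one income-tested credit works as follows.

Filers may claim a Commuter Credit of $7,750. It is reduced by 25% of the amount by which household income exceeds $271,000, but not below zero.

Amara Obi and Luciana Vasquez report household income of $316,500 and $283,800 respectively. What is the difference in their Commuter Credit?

$4,550

Amara ($316,500): Commuter Credit: 25% of the $45,500 excess over $271,000 is $11,375 ≥ base, so the credit is $0.
Luciana ($283,800): Commuter Credit: 25% of the $12,800 excess over $271,000 is $3,200; credit = $7,750 − $3,200 = $4,550.
Difference: |$0 − $4,550| = $4,550.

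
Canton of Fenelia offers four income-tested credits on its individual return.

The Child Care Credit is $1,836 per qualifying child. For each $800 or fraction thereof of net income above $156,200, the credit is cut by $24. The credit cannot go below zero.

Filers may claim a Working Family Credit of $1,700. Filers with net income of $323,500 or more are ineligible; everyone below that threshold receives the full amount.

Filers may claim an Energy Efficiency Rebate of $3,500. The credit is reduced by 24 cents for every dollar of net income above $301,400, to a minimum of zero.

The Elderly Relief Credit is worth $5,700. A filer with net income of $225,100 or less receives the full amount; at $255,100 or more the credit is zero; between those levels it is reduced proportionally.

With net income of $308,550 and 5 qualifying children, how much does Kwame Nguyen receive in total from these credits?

$8,080

Child Care Credit: base = 5 × $1,836 = $9,180. income exceeds $156,200 by $152,350, which is 191 full-or-partial $800 increments; reduction = 191 × $24 = $4,584, leaving $4,596.
Working Family Credit: $308,550 is below the $323,500 cutoff, so the full $1,700 applies.
Energy Efficiency Rebate: 24% of the $7,150 excess over $301,400 is $1,716; credit = $3,500 − $1,716 = $1,784.
Elderly Relief Credit: $308,550 is at or above $255,100, so the credit is $0.
Total: $4,596 + $1,700 + $1,784 + $0 = $8,080.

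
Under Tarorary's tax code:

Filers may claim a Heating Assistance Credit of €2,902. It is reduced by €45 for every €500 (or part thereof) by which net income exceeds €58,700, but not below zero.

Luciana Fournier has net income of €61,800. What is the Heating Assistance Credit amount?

€2,587

Heating Assistance Credit: income exceeds €58,700 by €3,100, which is 7 full-or-partial €500 increments; reduction = 7 × €45 = €315, leaving €2,587.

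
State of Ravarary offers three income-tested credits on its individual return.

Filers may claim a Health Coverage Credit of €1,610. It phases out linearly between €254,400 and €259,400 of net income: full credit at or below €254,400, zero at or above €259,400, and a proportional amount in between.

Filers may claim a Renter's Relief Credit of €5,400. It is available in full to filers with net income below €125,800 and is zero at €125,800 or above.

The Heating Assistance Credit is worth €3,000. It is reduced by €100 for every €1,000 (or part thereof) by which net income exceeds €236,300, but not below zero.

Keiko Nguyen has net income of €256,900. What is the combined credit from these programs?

€1,705

Health Coverage Credit: €256,900 is €2,500 into a €5,000 phase-out range, leaving 2,500/5,000 of the credit: €1,610 × 2,500/5,000 = €805.
Renter's Relief Credit: €256,900 meets or exceeds the €125,800 cutoff, so the credit is €0.
Heating Assistance Credit: income exceeds €236,300 by €20,600, which is 21 full-or-partial €1,000 increments; reduction = 21 × €100 = €2,100, leaving €900.
Total: €805 + €0 + €900 = €1,705.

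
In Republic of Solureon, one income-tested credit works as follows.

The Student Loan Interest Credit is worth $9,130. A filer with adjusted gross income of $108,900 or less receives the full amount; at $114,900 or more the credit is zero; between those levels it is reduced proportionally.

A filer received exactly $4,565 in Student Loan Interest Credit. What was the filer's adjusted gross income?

$111,900

$4,565 is 4,565/9,130 of the full $9,130, so 4,565/9,130 of the $6,000 range has been used: income = $108,900 + $6,000 × 4,565/9,130 = $111,900.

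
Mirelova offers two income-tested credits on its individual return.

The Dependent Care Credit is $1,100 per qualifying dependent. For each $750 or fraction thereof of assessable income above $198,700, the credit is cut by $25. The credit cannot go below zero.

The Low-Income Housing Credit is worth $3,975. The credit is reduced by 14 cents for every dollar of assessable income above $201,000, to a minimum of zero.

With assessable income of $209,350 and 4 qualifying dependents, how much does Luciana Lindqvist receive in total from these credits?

Dependent Care Credit: base = 4 × $1,100 = $4,400. income exceeds $198,700 by $10,650, which is 15 full-or-partial $750 increments; reduction = 15 × $25 = $375, leaving $4,025.
Low-Income Housing Credit: 14% of the $8,350 excess over $201,000 is $1,169; credit = $3,975 − $1,169 = $2,806.
Total: $4,025 + $2,806 = $6,831.

$6,831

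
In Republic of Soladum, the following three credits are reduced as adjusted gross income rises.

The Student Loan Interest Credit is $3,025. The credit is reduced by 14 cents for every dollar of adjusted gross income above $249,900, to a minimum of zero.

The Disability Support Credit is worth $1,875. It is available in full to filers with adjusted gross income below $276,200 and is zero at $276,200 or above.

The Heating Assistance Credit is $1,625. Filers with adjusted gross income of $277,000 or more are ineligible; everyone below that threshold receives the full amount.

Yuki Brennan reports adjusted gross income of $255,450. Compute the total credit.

Student Loan Interest Credit: 14% of the $5,550 excess over $249,900 is $777; credit = $3,025 − $777 = $2,248.
Disability Support Credit: $255,450 is below the $276,200 cutoff, so the full $1,875 applies.
Heating Assistance Credit: $255,450 is below the $277,000 cutoff, so the full $1,625 applies.
Total: $2,248 + $1,875 + $1,625 = $5,748.

$5,748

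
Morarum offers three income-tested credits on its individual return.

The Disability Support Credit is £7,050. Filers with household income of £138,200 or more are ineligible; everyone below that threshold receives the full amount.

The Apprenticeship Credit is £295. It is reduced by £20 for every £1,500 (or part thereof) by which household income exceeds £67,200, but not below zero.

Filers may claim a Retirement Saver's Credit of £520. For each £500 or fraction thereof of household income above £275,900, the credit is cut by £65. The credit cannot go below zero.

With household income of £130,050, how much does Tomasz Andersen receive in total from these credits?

£7,570

Disability Support Credit: £130,050 is below the £138,200 cutoff, so the full £7,050 applies.
Apprenticeship Credit: income exceeds £67,200 by £62,850 → 42 increments × £20 = £840 ≥ base, so the credit is £0.
Retirement Saver's Credit: £130,050 is at or below the £275,900 threshold, so the full £520 applies.
Total: £7,050 + £0 + £520 = £7,570.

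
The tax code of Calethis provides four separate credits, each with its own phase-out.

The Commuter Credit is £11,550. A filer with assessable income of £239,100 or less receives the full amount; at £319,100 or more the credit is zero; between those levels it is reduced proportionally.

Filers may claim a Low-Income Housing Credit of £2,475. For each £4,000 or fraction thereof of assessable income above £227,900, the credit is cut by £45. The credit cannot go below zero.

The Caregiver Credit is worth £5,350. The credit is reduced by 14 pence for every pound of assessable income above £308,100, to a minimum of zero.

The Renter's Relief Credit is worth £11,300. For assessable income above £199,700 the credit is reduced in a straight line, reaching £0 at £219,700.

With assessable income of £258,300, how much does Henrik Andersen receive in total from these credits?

Commuter Credit: £258,300 is £19,200 into a £80,000 phase-out range, leaving 60,800/80,000 of the credit: £11,550 × 60,800/80,000 = £8,778.
Low-Income Housing Credit: income exceeds £227,900 by £30,400, which is 8 full-or-partial £4,000 increments; reduction = 8 × £45 = £360, leaving £2,115.
Caregiver Credit: £258,300 is at or below the £308,100 threshold, so the full £5,350 applies.
Renter's Relief Credit: £258,300 is at or above £219,700, so the credit is £0.
Total: £8,778 + £2,115 + £5,350 + £0 = £16,243.

£16,243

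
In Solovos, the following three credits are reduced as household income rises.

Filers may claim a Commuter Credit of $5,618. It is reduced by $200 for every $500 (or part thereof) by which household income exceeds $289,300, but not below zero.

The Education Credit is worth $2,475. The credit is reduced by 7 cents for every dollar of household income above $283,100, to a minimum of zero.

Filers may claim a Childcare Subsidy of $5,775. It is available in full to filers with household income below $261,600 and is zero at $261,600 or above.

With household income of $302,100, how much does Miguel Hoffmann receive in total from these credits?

Commuter Credit: income exceeds $289,300 by $12,800, which is 26 full-or-partial $500 increments; reduction = 26 × $200 = $5,200, leaving $418.
Education Credit: 7% of the $19,000 excess over $283,100 is $1,330; credit = $2,475 − $1,330 = $1,145.
Childcare Subsidy: $302,100 meets or exceeds the $261,600 cutoff, so the credit is $0.
Total: $418 + $1,145 + $0 = $1,563.

$1,563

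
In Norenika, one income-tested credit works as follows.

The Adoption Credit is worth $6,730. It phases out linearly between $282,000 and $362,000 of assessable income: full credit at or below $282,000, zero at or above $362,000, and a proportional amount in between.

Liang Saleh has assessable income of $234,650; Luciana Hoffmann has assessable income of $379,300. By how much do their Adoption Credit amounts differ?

$6,730

Liang ($234,650): Adoption Credit: $234,650 is at or below the $282,000 threshold, so the full $6,730 applies.
Luciana ($379,300): Adoption Credit: $379,300 is at or above $362,000, so the credit is $0.
Difference: |$6,730 − $0| = $6,730.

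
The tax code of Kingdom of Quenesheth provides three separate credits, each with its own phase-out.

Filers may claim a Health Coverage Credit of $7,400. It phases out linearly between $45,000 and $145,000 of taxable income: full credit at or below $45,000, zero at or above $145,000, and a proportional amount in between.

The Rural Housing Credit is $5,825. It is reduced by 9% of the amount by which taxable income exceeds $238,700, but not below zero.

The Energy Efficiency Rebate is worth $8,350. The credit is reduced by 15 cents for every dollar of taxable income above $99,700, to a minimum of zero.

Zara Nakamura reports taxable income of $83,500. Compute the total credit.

Health Coverage Credit: $83,500 is $38,500 into a $100,000 phase-out range, leaving 61,500/100,000 of the credit: $7,400 × 61,500/100,000 = $4,551.
Rural Housing Credit: $83,500 is at or below the $238,700 threshold, so the full $5,825 applies.
Energy Efficiency Rebate: $83,500 is at or below the $99,700 threshold, so the full $8,350 applies.
Total: $4,551 + $5,825 + $8,350 = $18,726.

$18,726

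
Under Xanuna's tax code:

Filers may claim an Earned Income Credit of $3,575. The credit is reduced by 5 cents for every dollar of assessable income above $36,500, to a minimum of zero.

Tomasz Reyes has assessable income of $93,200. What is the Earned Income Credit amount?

$740

Earned Income Credit: 5% of the $56,700 excess over $36,500 is $2,835; credit = $3,575 − $2,835 = $740.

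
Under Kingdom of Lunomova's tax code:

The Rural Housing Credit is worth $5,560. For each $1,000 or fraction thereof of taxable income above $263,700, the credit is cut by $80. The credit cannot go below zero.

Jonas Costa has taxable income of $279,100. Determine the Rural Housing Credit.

$4,280

Rural Housing Credit: income exceeds $263,700 by $15,400, which is 16 full-or-partial $1,000 increments; reduction = 16 × $80 = $1,280, leaving $4,280.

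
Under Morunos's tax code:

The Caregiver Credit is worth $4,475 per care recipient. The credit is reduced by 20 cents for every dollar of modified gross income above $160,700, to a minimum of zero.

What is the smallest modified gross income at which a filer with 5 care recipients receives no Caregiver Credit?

$272,575

Full credit = 5 × $4,475 = $22,375.
The credit falls by 20% of each dollar above $160,700, so it reaches zero when the excess is $22,375 / 20% = $111,875: income = $160,700 + $111,875 = $272,575.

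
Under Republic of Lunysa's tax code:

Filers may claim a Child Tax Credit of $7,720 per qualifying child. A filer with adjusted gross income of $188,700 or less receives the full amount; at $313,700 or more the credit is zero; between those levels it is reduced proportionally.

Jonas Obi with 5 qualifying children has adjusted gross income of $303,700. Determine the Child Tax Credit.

$3,088

Child Tax Credit: base = 5 × $7,720 = $38,600. $303,700 is $115,000 into a $125,000 phase-out range, leaving 10,000/125,000 of the credit: $38,600 × 10,000/125,000 = $3,088.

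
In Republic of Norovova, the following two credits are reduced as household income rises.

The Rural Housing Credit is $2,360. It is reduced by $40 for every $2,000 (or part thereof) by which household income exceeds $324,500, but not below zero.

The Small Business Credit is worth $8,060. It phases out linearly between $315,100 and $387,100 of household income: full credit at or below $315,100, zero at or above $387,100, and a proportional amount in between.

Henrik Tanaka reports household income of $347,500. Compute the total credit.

Rural Housing Credit: income exceeds $324,500 by $23,000, which is 12 full-or-partial $2,000 increments; reduction = 12 × $40 = $480, leaving $1,880.
Small Business Credit: $347,500 is $32,400 into a $72,000 phase-out range, leaving 39,600/72,000 of the credit: $8,060 × 39,600/72,000 = $4,433.
Total: $1,880 + $4,433 = $6,313.

$6,313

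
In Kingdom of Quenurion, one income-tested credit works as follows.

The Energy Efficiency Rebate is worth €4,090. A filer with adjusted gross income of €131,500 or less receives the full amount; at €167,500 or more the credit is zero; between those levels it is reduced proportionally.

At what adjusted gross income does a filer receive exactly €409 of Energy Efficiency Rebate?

€409 is 409/4,090 of the full €4,090, so 3,681/4,090 of the €36,000 range has been used: income = €131,500 + €36,000 × 3,681/4,090 = €163,900.

€163,900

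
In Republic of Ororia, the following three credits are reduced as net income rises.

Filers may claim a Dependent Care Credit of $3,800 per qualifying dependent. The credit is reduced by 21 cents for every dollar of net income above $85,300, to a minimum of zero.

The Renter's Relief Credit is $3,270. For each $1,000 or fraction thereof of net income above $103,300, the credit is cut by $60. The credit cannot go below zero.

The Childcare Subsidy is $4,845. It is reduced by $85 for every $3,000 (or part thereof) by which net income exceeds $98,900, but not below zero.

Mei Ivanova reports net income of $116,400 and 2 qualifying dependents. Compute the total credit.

$7,834

Dependent Care Credit: base = 2 × $3,800 = $7,600. 21% of the $31,100 excess over $85,300 is $6,531; credit = $7,600 − $6,531 = $1,069.
Renter's Relief Credit: income exceeds $103,300 by $13,100, which is 14 full-or-partial $1,000 increments; reduction = 14 × $60 = $840, leaving $2,430.
Childcare Subsidy: income exceeds $98,900 by $17,500, which is 6 full-or-partial $3,000 increments; reduction = 6 × $85 = $510, leaving $4,335.
Total: $1,069 + $2,430 + $4,335 = $7,834.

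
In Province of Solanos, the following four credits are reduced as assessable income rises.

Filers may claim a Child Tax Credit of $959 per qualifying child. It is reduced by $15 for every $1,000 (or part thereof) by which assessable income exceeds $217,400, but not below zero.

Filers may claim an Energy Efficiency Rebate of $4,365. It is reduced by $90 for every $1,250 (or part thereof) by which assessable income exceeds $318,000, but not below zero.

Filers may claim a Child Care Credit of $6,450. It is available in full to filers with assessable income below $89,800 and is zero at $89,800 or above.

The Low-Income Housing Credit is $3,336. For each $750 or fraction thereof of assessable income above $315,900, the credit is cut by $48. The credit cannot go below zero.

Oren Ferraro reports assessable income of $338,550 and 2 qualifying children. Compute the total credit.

$4,771

Child Tax Credit: base = 2 × $959 = $1,918. income exceeds $217,400 by $121,150, which is 122 full-or-partial $1,000 increments; reduction = 122 × $15 = $1,830, leaving $88.
Energy Efficiency Rebate: income exceeds $318,000 by $20,550, which is 17 full-or-partial $1,250 increments; reduction = 17 × $90 = $1,530, leaving $2,835.
Child Care Credit: $338,550 meets or exceeds the $89,800 cutoff, so the credit is $0.
Low-Income Housing Credit: income exceeds $315,900 by $22,650, which is 31 full-or-partial $750 increments; reduction = 31 × $48 = $1,488, leaving $1,848.
Total: $88 + $2,835 + $0 + $1,848 = $4,771.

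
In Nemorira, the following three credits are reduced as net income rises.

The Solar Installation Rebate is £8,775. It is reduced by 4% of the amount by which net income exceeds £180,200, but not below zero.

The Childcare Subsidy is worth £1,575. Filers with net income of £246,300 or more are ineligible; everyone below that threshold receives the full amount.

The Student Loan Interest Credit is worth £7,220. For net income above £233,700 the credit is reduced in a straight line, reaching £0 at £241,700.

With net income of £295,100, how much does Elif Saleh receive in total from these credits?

£4,179

Solar Installation Rebate: 4% of the £114,900 excess over £180,200 is £4,596; credit = £8,775 − £4,596 = £4,179.
Childcare Subsidy: £295,100 meets or exceeds the £246,300 cutoff, so the credit is £0.
Student Loan Interest Credit: £295,100 is at or above £241,700, so the credit is £0.
Total: £4,179 + £0 + £0 = £4,179.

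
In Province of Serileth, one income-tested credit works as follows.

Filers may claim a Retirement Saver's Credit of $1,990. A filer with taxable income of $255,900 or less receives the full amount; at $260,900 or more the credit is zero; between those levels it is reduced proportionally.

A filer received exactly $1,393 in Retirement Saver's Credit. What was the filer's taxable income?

$257,400

$1,393 is 1,393/1,990 of the full $1,990, so 597/1,990 of the $5,000 range has been used: income = $255,900 + $5,000 × 597/1,990 = $257,400.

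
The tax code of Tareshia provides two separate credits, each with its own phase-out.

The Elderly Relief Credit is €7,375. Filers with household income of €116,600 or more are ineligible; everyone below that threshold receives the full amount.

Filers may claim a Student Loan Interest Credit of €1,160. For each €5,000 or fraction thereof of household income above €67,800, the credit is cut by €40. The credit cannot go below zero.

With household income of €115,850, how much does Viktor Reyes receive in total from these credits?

€8,135

Elderly Relief Credit: €115,850 is below the €116,600 cutoff, so the full €7,375 applies.
Student Loan Interest Credit: income exceeds €67,800 by €48,050, which is 10 full-or-partial €5,000 increments; reduction = 10 × €40 = €400, leaving €760.
Total: €7,375 + €760 = €8,135.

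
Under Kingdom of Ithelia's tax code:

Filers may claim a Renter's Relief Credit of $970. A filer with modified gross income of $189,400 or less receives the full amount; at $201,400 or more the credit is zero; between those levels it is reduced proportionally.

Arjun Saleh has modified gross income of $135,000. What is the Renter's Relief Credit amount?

$970

Renter's Relief Credit: $135,000 is at or below the $189,400 threshold, so the full $970 applies.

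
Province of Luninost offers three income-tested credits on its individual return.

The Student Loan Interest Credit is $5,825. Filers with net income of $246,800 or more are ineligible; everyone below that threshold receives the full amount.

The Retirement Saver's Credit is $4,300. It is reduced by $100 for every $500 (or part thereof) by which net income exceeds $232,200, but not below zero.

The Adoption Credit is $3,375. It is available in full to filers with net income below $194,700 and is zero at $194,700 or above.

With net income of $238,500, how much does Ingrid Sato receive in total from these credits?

$8,825

Student Loan Interest Credit: $238,500 is below the $246,800 cutoff, so the full $5,825 applies.
Retirement Saver's Credit: income exceeds $232,200 by $6,300, which is 13 full-or-partial $500 increments; reduction = 13 × $100 = $1,300, leaving $3,000.
Adoption Credit: $238,500 meets or exceeds the $194,700 cutoff, so the credit is $0.
Total: $5,825 + $3,000 + $0 = $8,825.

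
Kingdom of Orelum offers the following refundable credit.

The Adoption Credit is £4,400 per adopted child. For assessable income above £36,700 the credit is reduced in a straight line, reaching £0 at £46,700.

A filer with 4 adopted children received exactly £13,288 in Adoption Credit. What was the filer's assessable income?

£39,150

Full credit = 4 × £4,400 = £17,600.
£13,288 is 13,288/17,600 of the full £17,600, so 4,312/17,600 of the £10,000 range has been used: income = £36,700 + £10,000 × 4,312/17,600 = £39,150.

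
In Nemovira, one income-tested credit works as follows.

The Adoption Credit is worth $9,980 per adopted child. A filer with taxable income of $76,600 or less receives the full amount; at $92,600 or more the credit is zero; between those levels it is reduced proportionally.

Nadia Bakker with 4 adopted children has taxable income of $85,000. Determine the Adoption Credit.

Adoption Credit: base = 4 × $9,980 = $39,920. $85,000 is $8,400 into a $16,000 phase-out range, leaving 7,600/16,000 of the credit: $39,920 × 7,600/16,000 = $18,962.

$18,962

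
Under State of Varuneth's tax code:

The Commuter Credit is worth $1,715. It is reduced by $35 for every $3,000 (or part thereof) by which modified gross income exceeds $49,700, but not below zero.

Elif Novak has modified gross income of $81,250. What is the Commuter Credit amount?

$1,330

Commuter Credit: income exceeds $49,700 by $31,550, which is 11 full-or-partial $3,000 increments; reduction = 11 × $35 = $385, leaving $1,330.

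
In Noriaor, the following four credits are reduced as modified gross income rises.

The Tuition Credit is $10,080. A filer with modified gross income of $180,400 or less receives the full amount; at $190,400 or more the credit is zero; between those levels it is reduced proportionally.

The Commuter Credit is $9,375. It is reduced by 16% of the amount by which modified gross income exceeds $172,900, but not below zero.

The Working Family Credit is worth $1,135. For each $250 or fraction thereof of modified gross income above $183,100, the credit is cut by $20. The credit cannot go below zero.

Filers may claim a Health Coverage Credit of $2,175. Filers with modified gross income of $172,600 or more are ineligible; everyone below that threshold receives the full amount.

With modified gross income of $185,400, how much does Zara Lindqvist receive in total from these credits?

Tuition Credit: $185,400 is $5,000 into a $10,000 phase-out range, leaving 5,000/10,000 of the credit: $10,080 × 5,000/10,000 = $5,040.
Commuter Credit: 16% of the $12,500 excess over $172,900 is $2,000; credit = $9,375 − $2,000 = $7,375.
Working Family Credit: income exceeds $183,100 by $2,300, which is 10 full-or-partial $250 increments; reduction = 10 × $20 = $200, leaving $935.
Health Coverage Credit: $185,400 meets or exceeds the $172,600 cutoff, so the credit is $0.
Total: $5,040 + $7,375 + $935 + $0 = $13,350.

$13,350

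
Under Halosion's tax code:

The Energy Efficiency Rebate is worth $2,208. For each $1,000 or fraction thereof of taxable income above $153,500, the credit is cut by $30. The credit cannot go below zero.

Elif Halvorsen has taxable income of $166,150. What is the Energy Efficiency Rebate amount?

$1,818

Energy Efficiency Rebate: income exceeds $153,500 by $12,650, which is 13 full-or-partial $1,000 increments; reduction = 13 × $30 = $390, leaving $1,818.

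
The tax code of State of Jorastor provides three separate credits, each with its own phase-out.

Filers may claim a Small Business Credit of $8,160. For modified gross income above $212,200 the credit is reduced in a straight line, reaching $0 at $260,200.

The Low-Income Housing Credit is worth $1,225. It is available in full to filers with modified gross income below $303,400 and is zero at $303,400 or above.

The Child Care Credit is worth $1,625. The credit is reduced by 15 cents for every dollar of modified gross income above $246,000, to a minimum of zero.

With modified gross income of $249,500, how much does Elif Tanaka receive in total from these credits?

$4,144

Small Business Credit: $249,500 is $37,300 into a $48,000 phase-out range, leaving 10,700/48,000 of the credit: $8,160 × 10,700/48,000 = $1,819.
Low-Income Housing Credit: $249,500 is below the $303,400 cutoff, so the full $1,225 applies.
Child Care Credit: 15% of the $3,500 excess over $246,000 is $525; credit = $1,625 − $525 = $1,100.
Total: $1,819 + $1,225 + $1,100 = $4,144.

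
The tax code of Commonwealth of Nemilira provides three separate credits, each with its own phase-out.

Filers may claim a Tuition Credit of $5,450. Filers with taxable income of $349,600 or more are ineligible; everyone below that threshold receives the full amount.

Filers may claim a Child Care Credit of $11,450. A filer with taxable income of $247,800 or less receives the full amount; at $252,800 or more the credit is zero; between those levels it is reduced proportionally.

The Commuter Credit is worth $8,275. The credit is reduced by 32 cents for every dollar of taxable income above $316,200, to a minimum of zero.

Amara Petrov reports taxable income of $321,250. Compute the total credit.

$12,109

Tuition Credit: $321,250 is below the $349,600 cutoff, so the full $5,450 applies.
Child Care Credit: $321,250 is at or above $252,800, so the credit is $0.
Commuter Credit: 32% of the $5,050 excess over $316,200 is $1,616; credit = $8,275 − $1,616 = $6,659.
Total: $5,450 + $0 + $6,659 = $12,109.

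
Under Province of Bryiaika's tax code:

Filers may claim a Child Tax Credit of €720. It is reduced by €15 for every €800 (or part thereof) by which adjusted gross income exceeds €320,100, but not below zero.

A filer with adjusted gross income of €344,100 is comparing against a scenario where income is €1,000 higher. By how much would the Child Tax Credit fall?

€30

At €344,100 — income exceeds €320,100 by €24,000, which is 30 full-or-partial €800 increments; reduction = 30 × €15 = €450, leaving €270.
At €345,100 — income exceeds €320,100 by €25,000, which is 32 full-or-partial €800 increments; reduction = 32 × €15 = €480, leaving €240.
Lost: €270 − €240 = €30.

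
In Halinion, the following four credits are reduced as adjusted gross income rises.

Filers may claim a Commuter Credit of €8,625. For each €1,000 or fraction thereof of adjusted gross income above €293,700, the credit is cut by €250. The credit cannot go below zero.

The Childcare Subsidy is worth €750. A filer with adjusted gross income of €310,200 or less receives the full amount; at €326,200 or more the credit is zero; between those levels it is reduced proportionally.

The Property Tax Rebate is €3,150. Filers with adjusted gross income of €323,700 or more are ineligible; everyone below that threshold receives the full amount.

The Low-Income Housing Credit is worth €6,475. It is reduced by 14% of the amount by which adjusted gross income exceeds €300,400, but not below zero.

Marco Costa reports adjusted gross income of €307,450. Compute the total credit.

Commuter Credit: income exceeds €293,700 by €13,750, which is 14 full-or-partial €1,000 increments; reduction = 14 × €250 = €3,500, leaving €5,125.
Childcare Subsidy: €307,450 is at or below the €310,200 threshold, so the full €750 applies.
Property Tax Rebate: €307,450 is below the €323,700 cutoff, so the full €3,150 applies.
Low-Income Housing Credit: 14% of the €7,050 excess over €300,400 is €987; credit = €6,475 − €987 = €5,488.
Total: €5,125 + €750 + €3,150 + €5,488 = €14,513.

€14,513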